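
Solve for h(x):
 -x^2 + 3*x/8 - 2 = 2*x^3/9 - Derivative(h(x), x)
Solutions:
 h(x) = C1 + x^4/18 + x^3/3 - 3*x^2/16 + 2*x


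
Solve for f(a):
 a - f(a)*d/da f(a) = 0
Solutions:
 f(a) = -sqrt(C1 + a^2)
 f(a) = sqrt(C1 + a^2)


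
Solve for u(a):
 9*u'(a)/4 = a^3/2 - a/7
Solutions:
 u(a) = C1 + a^4/18 - 2*a^2/63


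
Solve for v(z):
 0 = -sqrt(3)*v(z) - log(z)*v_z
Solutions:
 v(z) = C1*exp(-sqrt(3)*li(z))


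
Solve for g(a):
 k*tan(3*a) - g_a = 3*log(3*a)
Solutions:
 g(a) = C1 - 3*a*log(a) - 3*a*log(3) + 3*a - k*log(cos(3*a))/3


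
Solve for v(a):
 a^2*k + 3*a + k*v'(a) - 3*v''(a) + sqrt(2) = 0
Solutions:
 v(a) = C1 + C2*exp(a*k/3) - a^3/3 - 9*a^2/(2*k) - sqrt(2)*a/k - 27*a/k^2


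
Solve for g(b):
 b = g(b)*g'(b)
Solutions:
 g(b) = -sqrt(C1 + b^2)
 g(b) = sqrt(C1 + b^2)


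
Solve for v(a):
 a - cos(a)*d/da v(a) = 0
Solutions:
 v(a) = C1 + Integral(a/cos(a), a)


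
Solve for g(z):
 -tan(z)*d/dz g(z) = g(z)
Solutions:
 g(z) = C1/sin(z)


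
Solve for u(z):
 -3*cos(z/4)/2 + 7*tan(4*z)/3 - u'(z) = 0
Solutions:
 u(z) = C1 - 7*log(cos(4*z))/12 - 6*sin(z/4)


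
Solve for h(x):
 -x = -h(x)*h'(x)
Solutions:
 h(x) = -sqrt(C1 + x^2)
 h(x) = sqrt(C1 + x^2)


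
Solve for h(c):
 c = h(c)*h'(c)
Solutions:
 h(c) = -sqrt(C1 + c^2)
 h(c) = sqrt(C1 + c^2)


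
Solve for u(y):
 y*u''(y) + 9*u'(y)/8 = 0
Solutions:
 u(y) = C1 + C2/y^(1/8)


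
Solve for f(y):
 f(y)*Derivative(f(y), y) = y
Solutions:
 f(y) = -sqrt(C1 + y^2)
 f(y) = sqrt(C1 + y^2)


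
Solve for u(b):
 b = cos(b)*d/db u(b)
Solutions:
 u(b) = C1 + Integral(b/cos(b), b)


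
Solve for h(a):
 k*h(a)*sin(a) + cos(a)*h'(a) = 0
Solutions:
 h(a) = C1*exp(k*log(cos(a)))


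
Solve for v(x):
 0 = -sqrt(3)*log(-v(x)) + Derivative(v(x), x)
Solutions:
 -li(-v(x)) = C1 + sqrt(3)*x


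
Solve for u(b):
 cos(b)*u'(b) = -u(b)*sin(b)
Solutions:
 u(b) = C1*cos(b)


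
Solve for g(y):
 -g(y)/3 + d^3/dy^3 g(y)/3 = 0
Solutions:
 g(y) = C3*exp(y) + (C1*sin(sqrt(3)*y/2) + C2*cos(sqrt(3)*y/2))*exp(-y/2)


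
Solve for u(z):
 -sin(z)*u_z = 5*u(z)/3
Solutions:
 u(z) = C1*(cos(z) + 1)^(5/6)/(cos(z) - 1)^(5/6)


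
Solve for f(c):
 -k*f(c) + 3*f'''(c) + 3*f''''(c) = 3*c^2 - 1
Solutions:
 f(c) = C1*exp(c*Piecewise((-sqrt(-3^(2/3)*k^(1/3)/3 + 1/4)/2 - sqrt(3^(2/3)*k^(1/3)/3 + 1/2 + 1/(4*sqrt(-3^(2/3)*k^(1/3)/3 + 1/4)))/2 - 1/4, Eq(k, 0)), (-sqrt(-2*k/(9*(-k/48 + sqrt(k^3/729 + k^2/2304))^(1/3)) + 2*(-k/48 + sqrt(k^3/729 + k^2/2304))^(1/3) + 1/4)/2 - sqrt(2*k/(9*(-k/48 + sqrt(k^3/729 + k^2/2304))^(1/3)) - 2*(-k/48 + sqrt(k^3/729 + k^2/2304))^(1/3) + 1/2 + 1/(4*sqrt(-2*k/(9*(-k/48 + sqrt(k^3/729 + k^2/2304))^(1/3)) + 2*(-k/48 + sqrt(k^3/729 + k^2/2304))^(1/3) + 1/4)))/2 - 1/4, True))) + C2*exp(c*Piecewise((-sqrt(-3^(2/3)*k^(1/3)/3 + 1/4)/2 + sqrt(3^(2/3)*k^(1/3)/3 + 1/2 + 1/(4*sqrt(-3^(2/3)*k^(1/3)/3 + 1/4)))/2 - 1/4, Eq(k, 0)), (-sqrt(-2*k/(9*(-k/48 + sqrt(k^3/729 + k^2/2304))^(1/3)) + 2*(-k/48 + sqrt(k^3/729 + k^2/2304))^(1/3) + 1/4)/2 + sqrt(2*k/(9*(-k/48 + sqrt(k^3/729 + k^2/2304))^(1/3)) - 2*(-k/48 + sqrt(k^3/729 + k^2/2304))^(1/3) + 1/2 + 1/(4*sqrt(-2*k/(9*(-k/48 + sqrt(k^3/729 + k^2/2304))^(1/3)) + 2*(-k/48 + sqrt(k^3/729 + k^2/2304))^(1/3) + 1/4)))/2 - 1/4, True))) + C3*exp(c*Piecewise((sqrt(-3^(2/3)*k^(1/3)/3 + 1/4)/2 - sqrt(3^(2/3)*k^(1/3)/3 + 1/2 - 1/(4*sqrt(-3^(2/3)*k^(1/3)/3 + 1/4)))/2 - 1/4, Eq(k, 0)), (sqrt(-2*k/(9*(-k/48 + sqrt(k^3/729 + k^2/2304))^(1/3)) + 2*(-k/48 + sqrt(k^3/729 + k^2/2304))^(1/3) + 1/4)/2 - sqrt(2*k/(9*(-k/48 + sqrt(k^3/729 + k^2/2304))^(1/3)) - 2*(-k/48 + sqrt(k^3/729 + k^2/2304))^(1/3) + 1/2 - 1/(4*sqrt(-2*k/(9*(-k/48 + sqrt(k^3/729 + k^2/2304))^(1/3)) + 2*(-k/48 + sqrt(k^3/729 + k^2/2304))^(1/3) + 1/4)))/2 - 1/4, True))) + C4*exp(c*Piecewise((sqrt(-3^(2/3)*k^(1/3)/3 + 1/4)/2 + sqrt(3^(2/3)*k^(1/3)/3 + 1/2 - 1/(4*sqrt(-3^(2/3)*k^(1/3)/3 + 1/4)))/2 - 1/4, Eq(k, 0)), (sqrt(-2*k/(9*(-k/48 + sqrt(k^3/729 + k^2/2304))^(1/3)) + 2*(-k/48 + sqrt(k^3/729 + k^2/2304))^(1/3) + 1/4)/2 + sqrt(2*k/(9*(-k/48 + sqrt(k^3/729 + k^2/2304))^(1/3)) - 2*(-k/48 + sqrt(k^3/729 + k^2/2304))^(1/3) + 1/2 - 1/(4*sqrt(-2*k/(9*(-k/48 + sqrt(k^3/729 + k^2/2304))^(1/3)) + 2*(-k/48 + sqrt(k^3/729 + k^2/2304))^(1/3) + 1/4)))/2 - 1/4, True))) - 3*c^2/k + 1/k


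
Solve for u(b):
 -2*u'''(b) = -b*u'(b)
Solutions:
 u(b) = C1 + Integral(C2*airyai(2^(2/3)*b/2) + C3*airybi(2^(2/3)*b/2), b)


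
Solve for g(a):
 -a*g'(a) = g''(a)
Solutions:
 g(a) = C1 + C2*erf(sqrt(2)*a/2)


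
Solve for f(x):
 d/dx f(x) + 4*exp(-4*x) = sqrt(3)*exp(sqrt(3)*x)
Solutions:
 f(x) = C1 + exp(sqrt(3)*x) + exp(-4*x)


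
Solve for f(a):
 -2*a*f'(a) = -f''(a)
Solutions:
 f(a) = C1 + C2*erfi(a)


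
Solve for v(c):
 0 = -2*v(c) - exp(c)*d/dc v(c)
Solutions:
 v(c) = C1*exp(2*exp(-c))


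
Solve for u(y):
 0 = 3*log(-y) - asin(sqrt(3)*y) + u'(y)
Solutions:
 u(y) = C1 - 3*y*log(-y) + y*asin(sqrt(3)*y) + 3*y + sqrt(3)*sqrt(1 - 3*y^2)/3


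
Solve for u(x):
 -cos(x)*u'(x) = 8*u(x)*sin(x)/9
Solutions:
 u(x) = C1*cos(x)^(8/9)


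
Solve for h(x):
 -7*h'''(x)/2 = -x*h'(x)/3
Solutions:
 h(x) = C1 + Integral(C2*airyai(2^(1/3)*21^(2/3)*x/21) + C3*airybi(2^(1/3)*21^(2/3)*x/21), x)


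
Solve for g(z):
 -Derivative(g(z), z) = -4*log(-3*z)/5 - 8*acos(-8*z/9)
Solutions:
 g(z) = C1 + 4*z*log(-z)/5 + 8*z*acos(-8*z/9) - 4*z/5 + 4*z*log(3)/5 + sqrt(81 - 64*z^2)


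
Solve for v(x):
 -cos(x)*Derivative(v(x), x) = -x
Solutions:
 v(x) = C1 + Integral(x/cos(x), x)


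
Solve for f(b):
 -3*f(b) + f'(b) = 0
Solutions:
 f(b) = C1*exp(3*b)


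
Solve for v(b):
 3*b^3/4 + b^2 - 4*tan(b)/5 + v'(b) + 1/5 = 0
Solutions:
 v(b) = C1 - 3*b^4/16 - b^3/3 - b/5 - 4*log(cos(b))/5


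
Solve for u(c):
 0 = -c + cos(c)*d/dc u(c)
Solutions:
 u(c) = C1 + Integral(c/cos(c), c)


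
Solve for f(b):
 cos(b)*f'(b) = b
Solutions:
 f(b) = C1 + Integral(b/cos(b), b)


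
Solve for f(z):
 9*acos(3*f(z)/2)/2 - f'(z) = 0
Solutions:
 Integral(1/acos(3*_y/2), (_y, f(z))) = C1 + 9*z/2


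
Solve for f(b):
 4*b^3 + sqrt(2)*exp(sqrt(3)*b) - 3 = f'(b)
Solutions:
 f(b) = C1 + b^4 - 3*b + sqrt(6)*exp(sqrt(3)*b)/3


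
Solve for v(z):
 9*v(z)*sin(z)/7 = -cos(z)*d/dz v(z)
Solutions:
 v(z) = C1*cos(z)^(9/7)


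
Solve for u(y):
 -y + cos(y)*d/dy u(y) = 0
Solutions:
 u(y) = C1 + Integral(y/cos(y), y)


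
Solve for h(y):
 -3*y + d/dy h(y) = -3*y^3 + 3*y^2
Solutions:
 h(y) = C1 - 3*y^4/4 + y^3 + 3*y^2/2


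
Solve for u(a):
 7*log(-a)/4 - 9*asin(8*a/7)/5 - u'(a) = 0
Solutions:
 u(a) = C1 + 7*a*log(-a)/4 - 9*a*asin(8*a/7)/5 - 7*a/4 - 9*sqrt(49 - 64*a^2)/40


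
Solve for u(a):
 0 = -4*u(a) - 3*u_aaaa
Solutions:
 u(a) = (C1*sin(3^(3/4)*a/3) + C2*cos(3^(3/4)*a/3))*exp(-3^(3/4)*a/3) + (C3*sin(3^(3/4)*a/3) + C4*cos(3^(3/4)*a/3))*exp(3^(3/4)*a/3)


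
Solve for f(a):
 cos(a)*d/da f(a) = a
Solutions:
 f(a) = C1 + Integral(a/cos(a), a)


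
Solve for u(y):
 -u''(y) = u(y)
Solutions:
 u(y) = C1*sin(y) + C2*cos(y)


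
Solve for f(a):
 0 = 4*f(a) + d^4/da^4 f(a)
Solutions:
 f(a) = (C1*sin(a) + C2*cos(a))*exp(-a) + (C3*sin(a) + C4*cos(a))*exp(a)


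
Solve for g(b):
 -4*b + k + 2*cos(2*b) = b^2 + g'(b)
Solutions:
 g(b) = C1 - b^3/3 - 2*b^2 + b*k + sin(2*b)


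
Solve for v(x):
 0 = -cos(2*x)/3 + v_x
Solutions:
 v(x) = C1 + sin(2*x)/6


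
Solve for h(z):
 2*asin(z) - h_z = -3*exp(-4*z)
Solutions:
 h(z) = C1 + 2*z*asin(z) + 2*sqrt(1 - z^2) - 3*exp(-4*z)/4


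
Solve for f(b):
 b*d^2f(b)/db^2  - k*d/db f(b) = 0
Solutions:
 f(b) = C1 + b^(re(k) + 1)*(C2*sin(log(b)*Abs(im(k))) + C3*cos(log(b)*im(k)))


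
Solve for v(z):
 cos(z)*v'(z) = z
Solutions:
 v(z) = C1 + Integral(z/cos(z), z)


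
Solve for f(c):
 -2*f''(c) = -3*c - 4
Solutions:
 f(c) = C1 + C2*c + c^3/4 + c^2


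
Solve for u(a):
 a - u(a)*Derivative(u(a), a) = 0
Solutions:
 u(a) = -sqrt(C1 + a^2)
 u(a) = sqrt(C1 + a^2)


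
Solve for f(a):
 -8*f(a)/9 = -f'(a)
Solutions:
 f(a) = C1*exp(8*a/9)


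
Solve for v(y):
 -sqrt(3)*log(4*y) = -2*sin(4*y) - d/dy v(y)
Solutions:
 v(y) = C1 + sqrt(3)*y*(log(y) - 1) + 2*sqrt(3)*y*log(2) + cos(4*y)/2


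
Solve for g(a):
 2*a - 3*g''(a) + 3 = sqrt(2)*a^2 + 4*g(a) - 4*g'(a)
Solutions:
 g(a) = -sqrt(2)*a^2/4 - sqrt(2)*a/2 + a/2 + (C1*sin(2*sqrt(2)*a/3) + C2*cos(2*sqrt(2)*a/3))*exp(2*a/3) - sqrt(2)/8 + 5/4


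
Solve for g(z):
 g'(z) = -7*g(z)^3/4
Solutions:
 g(z) = -sqrt(2)*sqrt(-1/(C1 - 7*z))
 g(z) = sqrt(2)*sqrt(-1/(C1 - 7*z))


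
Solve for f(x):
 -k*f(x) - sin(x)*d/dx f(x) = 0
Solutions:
 f(x) = C1*exp(k*(-log(cos(x) - 1) + log(cos(x) + 1))/2)


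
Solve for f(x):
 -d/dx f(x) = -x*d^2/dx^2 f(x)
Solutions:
 f(x) = C1 + C2*x^2


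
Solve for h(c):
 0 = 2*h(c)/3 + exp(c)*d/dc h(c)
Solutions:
 h(c) = C1*exp(2*exp(-c)/3)


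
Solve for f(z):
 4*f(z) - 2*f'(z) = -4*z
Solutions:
 f(z) = C1*exp(2*z) - z - 1/2


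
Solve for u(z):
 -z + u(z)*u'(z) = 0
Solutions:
 u(z) = -sqrt(C1 + z^2)
 u(z) = sqrt(C1 + z^2)


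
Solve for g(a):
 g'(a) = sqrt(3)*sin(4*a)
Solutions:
 g(a) = C1 - sqrt(3)*cos(4*a)/4


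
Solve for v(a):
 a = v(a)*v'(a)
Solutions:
 v(a) = -sqrt(C1 + a^2)
 v(a) = sqrt(C1 + a^2)


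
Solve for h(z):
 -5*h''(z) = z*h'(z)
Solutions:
 h(z) = C1 + C2*erf(sqrt(10)*z/10)


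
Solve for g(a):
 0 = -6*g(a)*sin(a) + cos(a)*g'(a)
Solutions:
 g(a) = C1/cos(a)^6


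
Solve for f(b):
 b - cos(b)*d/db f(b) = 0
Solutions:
 f(b) = C1 + Integral(b/cos(b), b)


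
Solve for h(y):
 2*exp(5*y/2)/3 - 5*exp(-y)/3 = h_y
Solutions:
 h(y) = C1 + 4*exp(5*y/2)/15 + 5*exp(-y)/3


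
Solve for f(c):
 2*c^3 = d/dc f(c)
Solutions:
 f(c) = C1 + c^4/2


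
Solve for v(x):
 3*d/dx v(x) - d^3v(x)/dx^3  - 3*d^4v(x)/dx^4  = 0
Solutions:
 v(x) = C1 + C2*exp(-x*(2*2^(1/3)/(135*sqrt(29) + 727)^(1/3) + 4 + 2^(2/3)*(135*sqrt(29) + 727)^(1/3))/36)*sin(2^(1/3)*sqrt(3)*x*(-2^(1/3)*(135*sqrt(29) + 727)^(1/3) + 2/(135*sqrt(29) + 727)^(1/3))/36) + C3*exp(-x*(2*2^(1/3)/(135*sqrt(29) + 727)^(1/3) + 4 + 2^(2/3)*(135*sqrt(29) + 727)^(1/3))/36)*cos(2^(1/3)*sqrt(3)*x*(-2^(1/3)*(135*sqrt(29) + 727)^(1/3) + 2/(135*sqrt(29) + 727)^(1/3))/36) + C4*exp(x*(-2 + 2*2^(1/3)/(135*sqrt(29) + 727)^(1/3) + 2^(2/3)*(135*sqrt(29) + 727)^(1/3))/18)


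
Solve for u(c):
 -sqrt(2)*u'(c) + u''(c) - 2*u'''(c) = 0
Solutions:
 u(c) = C1 + (C2*sin(c*sqrt(-1 + 8*sqrt(2))/4) + C3*cos(c*sqrt(-1 + 8*sqrt(2))/4))*exp(c/4)


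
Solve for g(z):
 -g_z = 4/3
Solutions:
 g(z) = C1 - 4*z/3


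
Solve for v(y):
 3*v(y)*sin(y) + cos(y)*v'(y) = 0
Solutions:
 v(y) = C1*cos(y)^3


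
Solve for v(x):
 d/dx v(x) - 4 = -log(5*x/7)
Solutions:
 v(x) = C1 - x*log(x) + x*log(7/5) + 5*x


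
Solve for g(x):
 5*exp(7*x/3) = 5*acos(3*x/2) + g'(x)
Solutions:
 g(x) = C1 - 5*x*acos(3*x/2) + 5*sqrt(4 - 9*x^2)/3 + 15*exp(7*x/3)/7


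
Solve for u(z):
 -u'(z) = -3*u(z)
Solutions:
 u(z) = C1*exp(3*z)


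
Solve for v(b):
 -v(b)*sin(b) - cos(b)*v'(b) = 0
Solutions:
 v(b) = C1*cos(b)


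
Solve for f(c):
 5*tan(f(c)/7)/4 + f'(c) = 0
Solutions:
 f(c) = -7*asin(C1*exp(-5*c/28)) + 7*pi
 f(c) = 7*asin(C1*exp(-5*c/28))


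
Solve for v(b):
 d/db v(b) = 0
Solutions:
 v(b) = C1


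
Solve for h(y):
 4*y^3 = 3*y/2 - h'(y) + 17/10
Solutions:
 h(y) = C1 - y^4 + 3*y^2/4 + 17*y/10


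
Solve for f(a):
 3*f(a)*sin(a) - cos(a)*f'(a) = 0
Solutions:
 f(a) = C1/cos(a)^3


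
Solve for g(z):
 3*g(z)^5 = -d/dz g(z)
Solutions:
 g(z) = -I*(1/(C1 + 12*z))^(1/4)
 g(z) = I*(1/(C1 + 12*z))^(1/4)
 g(z) = -(1/(C1 + 12*z))^(1/4)
 g(z) = (1/(C1 + 12*z))^(1/4)


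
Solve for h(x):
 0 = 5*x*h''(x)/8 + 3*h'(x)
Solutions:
 h(x) = C1 + C2/x^(19/5)


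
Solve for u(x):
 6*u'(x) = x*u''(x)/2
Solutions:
 u(x) = C1 + C2*x^13


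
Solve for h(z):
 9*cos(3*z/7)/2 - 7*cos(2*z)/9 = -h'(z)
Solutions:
 h(z) = C1 - 21*sin(3*z/7)/2 + 7*sin(2*z)/18


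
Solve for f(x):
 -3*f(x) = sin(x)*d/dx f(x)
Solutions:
 f(x) = C1*(cos(x) + 1)^(3/2)/(cos(x) - 1)^(3/2)


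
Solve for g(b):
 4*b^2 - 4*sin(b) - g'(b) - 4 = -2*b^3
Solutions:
 g(b) = C1 + b^4/2 + 4*b^3/3 - 4*b + 4*cos(b)


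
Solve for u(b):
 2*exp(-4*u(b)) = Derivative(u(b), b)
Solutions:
 u(b) = log(-I*(C1 + 8*b)^(1/4))
 u(b) = log(I*(C1 + 8*b)^(1/4))
 u(b) = log(-(C1 + 8*b)^(1/4))
 u(b) = log(C1 + 8*b)/4


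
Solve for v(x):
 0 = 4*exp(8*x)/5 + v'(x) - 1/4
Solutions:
 v(x) = C1 + x/4 - exp(8*x)/10


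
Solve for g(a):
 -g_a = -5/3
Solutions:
 g(a) = C1 + 5*a/3


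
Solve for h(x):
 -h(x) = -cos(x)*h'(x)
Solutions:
 h(x) = C1*sqrt(sin(x) + 1)/sqrt(sin(x) - 1)


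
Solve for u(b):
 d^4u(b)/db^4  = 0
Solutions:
 u(b) = C1 + C2*b + C3*b^2 + C4*b^3


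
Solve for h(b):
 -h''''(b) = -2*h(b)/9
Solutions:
 h(b) = C1*exp(-2^(1/4)*sqrt(3)*b/3) + C2*exp(2^(1/4)*sqrt(3)*b/3) + C3*sin(2^(1/4)*sqrt(3)*b/3) + C4*cos(2^(1/4)*sqrt(3)*b/3)


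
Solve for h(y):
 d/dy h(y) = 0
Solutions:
 h(y) = C1


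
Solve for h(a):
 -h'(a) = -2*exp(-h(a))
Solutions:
 h(a) = log(C1 + 2*a)


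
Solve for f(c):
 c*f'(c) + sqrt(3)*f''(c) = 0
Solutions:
 f(c) = C1 + C2*erf(sqrt(2)*3^(3/4)*c/6)


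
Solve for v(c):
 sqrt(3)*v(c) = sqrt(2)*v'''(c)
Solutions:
 v(c) = C3*exp(2^(5/6)*3^(1/6)*c/2) + (C1*sin(2^(5/6)*3^(2/3)*c/4) + C2*cos(2^(5/6)*3^(2/3)*c/4))*exp(-2^(5/6)*3^(1/6)*c/4)


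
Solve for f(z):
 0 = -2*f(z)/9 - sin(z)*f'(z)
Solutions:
 f(z) = C1*(cos(z) + 1)^(1/9)/(cos(z) - 1)^(1/9)


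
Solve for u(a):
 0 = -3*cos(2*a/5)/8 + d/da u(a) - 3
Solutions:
 u(a) = C1 + 3*a + 15*sin(2*a/5)/16


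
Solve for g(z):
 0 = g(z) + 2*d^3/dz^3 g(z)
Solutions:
 g(z) = C3*exp(-2^(2/3)*z/2) + (C1*sin(2^(2/3)*sqrt(3)*z/4) + C2*cos(2^(2/3)*sqrt(3)*z/4))*exp(2^(2/3)*z/4)


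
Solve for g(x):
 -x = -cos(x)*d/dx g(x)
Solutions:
 g(x) = C1 + Integral(x/cos(x), x)


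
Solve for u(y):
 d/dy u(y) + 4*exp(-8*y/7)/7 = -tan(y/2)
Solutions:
 u(y) = C1 - log(tan(y/2)^2 + 1) + exp(-8*y/7)/2


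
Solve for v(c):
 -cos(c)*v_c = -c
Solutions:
 v(c) = C1 + Integral(c/cos(c), c)


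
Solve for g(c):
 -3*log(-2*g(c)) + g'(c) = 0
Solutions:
 -Integral(1/(log(-_y) + log(2)), (_y, g(c)))/3 = C1 - c


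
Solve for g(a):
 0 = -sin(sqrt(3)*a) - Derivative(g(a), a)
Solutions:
 g(a) = C1 + sqrt(3)*cos(sqrt(3)*a)/3


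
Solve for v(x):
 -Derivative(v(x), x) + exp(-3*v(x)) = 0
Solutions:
 v(x) = log(C1 + 3*x)/3
 v(x) = log((-3^(1/3) - 3^(5/6)*I)*(C1 + x)^(1/3)/2)
 v(x) = log((-3^(1/3) + 3^(5/6)*I)*(C1 + x)^(1/3)/2)


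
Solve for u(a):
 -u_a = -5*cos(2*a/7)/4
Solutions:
 u(a) = C1 + 35*sin(2*a/7)/8


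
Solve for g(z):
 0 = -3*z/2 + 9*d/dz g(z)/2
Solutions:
 g(z) = C1 + z^2/6


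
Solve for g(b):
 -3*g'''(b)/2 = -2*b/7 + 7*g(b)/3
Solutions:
 g(b) = C3*exp(-42^(1/3)*b/3) + 6*b/49 + (C1*sin(14^(1/3)*3^(5/6)*b/6) + C2*cos(14^(1/3)*3^(5/6)*b/6))*exp(42^(1/3)*b/6)


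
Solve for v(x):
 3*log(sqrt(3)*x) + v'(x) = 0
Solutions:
 v(x) = C1 - 3*x*log(x) - 3*x*log(3)/2 + 3*x


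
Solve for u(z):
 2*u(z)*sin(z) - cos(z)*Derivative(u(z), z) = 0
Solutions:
 u(z) = C1/cos(z)^2


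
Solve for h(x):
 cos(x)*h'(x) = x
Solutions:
 h(x) = C1 + Integral(x/cos(x), x)


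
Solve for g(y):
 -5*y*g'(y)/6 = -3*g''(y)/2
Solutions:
 g(y) = C1 + C2*erfi(sqrt(10)*y/6)


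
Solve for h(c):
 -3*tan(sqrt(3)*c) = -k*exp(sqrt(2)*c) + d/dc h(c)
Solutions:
 h(c) = C1 + sqrt(2)*k*exp(sqrt(2)*c)/2 + sqrt(3)*log(cos(sqrt(3)*c))


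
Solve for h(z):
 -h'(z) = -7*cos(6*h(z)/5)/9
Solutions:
 -7*z/9 - 5*log(sin(6*h(z)/5) - 1)/12 + 5*log(sin(6*h(z)/5) + 1)/12 = C1


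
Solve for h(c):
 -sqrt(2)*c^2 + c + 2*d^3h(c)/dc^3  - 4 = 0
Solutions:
 h(c) = C1 + C2*c + C3*c^2 + sqrt(2)*c^5/120 - c^4/48 + c^3/3


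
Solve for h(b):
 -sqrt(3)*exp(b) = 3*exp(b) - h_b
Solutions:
 h(b) = C1 + sqrt(3)*exp(b) + 3*exp(b)


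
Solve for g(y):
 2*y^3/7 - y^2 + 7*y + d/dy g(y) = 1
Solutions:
 g(y) = C1 - y^4/14 + y^3/3 - 7*y^2/2 + y


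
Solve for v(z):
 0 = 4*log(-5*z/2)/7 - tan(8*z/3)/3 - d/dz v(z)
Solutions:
 v(z) = C1 + 4*z*log(-z)/7 - 4*z/7 - 4*z*log(2)/7 + 4*z*log(5)/7 + log(cos(8*z/3))/8


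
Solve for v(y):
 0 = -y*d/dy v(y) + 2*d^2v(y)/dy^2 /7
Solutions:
 v(y) = C1 + C2*erfi(sqrt(7)*y/2)


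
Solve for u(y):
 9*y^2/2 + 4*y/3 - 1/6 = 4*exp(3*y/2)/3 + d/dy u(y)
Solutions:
 u(y) = C1 + 3*y^3/2 + 2*y^2/3 - y/6 - 8*exp(3*y/2)/9


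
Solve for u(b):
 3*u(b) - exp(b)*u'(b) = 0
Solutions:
 u(b) = C1*exp(-3*exp(-b))


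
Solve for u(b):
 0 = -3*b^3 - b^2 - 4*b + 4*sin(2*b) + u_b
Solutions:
 u(b) = C1 + 3*b^4/4 + b^3/3 + 2*b^2 + 2*cos(2*b)


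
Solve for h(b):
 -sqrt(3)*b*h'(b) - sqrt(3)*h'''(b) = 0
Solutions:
 h(b) = C1 + Integral(C2*airyai(-b) + C3*airybi(-b), b)


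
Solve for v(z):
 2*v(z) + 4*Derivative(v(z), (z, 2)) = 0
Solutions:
 v(z) = C1*sin(sqrt(2)*z/2) + C2*cos(sqrt(2)*z/2)


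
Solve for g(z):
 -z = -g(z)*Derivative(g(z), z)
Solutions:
 g(z) = -sqrt(C1 + z^2)
 g(z) = sqrt(C1 + z^2)


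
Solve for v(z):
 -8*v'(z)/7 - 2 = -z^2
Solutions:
 v(z) = C1 + 7*z^3/24 - 7*z/4


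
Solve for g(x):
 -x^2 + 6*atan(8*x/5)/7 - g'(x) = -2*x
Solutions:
 g(x) = C1 - x^3/3 + x^2 + 6*x*atan(8*x/5)/7 - 15*log(64*x^2 + 25)/56


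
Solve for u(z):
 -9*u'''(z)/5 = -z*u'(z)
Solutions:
 u(z) = C1 + Integral(C2*airyai(15^(1/3)*z/3) + C3*airybi(15^(1/3)*z/3), z)


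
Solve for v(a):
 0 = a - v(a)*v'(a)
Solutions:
 v(a) = -sqrt(C1 + a^2)
 v(a) = sqrt(C1 + a^2)


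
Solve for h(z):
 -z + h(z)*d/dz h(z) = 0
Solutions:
 h(z) = -sqrt(C1 + z^2)
 h(z) = sqrt(C1 + z^2)


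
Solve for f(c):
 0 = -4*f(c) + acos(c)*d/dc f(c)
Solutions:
 f(c) = C1*exp(4*Integral(1/acos(c), c))


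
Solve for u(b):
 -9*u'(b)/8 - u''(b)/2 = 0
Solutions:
 u(b) = C1 + C2*exp(-9*b/4)


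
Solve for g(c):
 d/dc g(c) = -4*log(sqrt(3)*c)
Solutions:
 g(c) = C1 - 4*c*log(c) - c*log(9) + 4*c


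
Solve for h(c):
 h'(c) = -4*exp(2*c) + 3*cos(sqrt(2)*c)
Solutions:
 h(c) = C1 - 2*exp(2*c) + 3*sqrt(2)*sin(sqrt(2)*c)/2


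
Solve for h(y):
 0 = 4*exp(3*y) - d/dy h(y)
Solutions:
 h(y) = C1 + 4*exp(3*y)/3


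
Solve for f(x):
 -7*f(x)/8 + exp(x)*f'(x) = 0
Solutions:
 f(x) = C1*exp(-7*exp(-x)/8)


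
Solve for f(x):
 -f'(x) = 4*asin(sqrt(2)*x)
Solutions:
 f(x) = C1 - 4*x*asin(sqrt(2)*x) - 2*sqrt(2)*sqrt(1 - 2*x^2)


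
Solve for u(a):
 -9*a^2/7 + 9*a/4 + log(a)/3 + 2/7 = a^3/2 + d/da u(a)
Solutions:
 u(a) = C1 - a^4/8 - 3*a^3/7 + 9*a^2/8 + a*log(a)/3 - a/21


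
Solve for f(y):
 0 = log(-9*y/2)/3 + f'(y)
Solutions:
 f(y) = C1 - y*log(-y)/3 + y*(-2*log(3) + log(2) + 1)/3


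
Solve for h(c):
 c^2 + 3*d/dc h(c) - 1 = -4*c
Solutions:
 h(c) = C1 - c^3/9 - 2*c^2/3 + c/3


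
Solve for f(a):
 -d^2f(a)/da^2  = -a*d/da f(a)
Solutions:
 f(a) = C1 + C2*erfi(sqrt(2)*a/2)


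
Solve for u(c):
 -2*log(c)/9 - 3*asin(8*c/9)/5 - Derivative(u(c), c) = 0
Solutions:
 u(c) = C1 - 2*c*log(c)/9 - 3*c*asin(8*c/9)/5 + 2*c/9 - 3*sqrt(81 - 64*c^2)/40


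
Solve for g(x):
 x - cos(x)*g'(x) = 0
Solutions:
 g(x) = C1 + Integral(x/cos(x), x)


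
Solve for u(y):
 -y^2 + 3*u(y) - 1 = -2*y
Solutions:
 u(y) = y^2/3 - 2*y/3 + 1/3


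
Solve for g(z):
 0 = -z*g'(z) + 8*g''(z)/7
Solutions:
 g(z) = C1 + C2*erfi(sqrt(7)*z/4)


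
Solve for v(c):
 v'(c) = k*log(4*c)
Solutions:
 v(c) = C1 + c*k*log(c) - c*k + c*k*log(4)


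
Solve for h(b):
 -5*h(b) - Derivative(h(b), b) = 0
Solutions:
 h(b) = C1*exp(-5*b)


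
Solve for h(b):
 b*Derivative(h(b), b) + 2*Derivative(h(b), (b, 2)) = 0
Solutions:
 h(b) = C1 + C2*erf(b/2)


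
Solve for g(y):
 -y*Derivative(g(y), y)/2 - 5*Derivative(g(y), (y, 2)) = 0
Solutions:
 g(y) = C1 + C2*erf(sqrt(5)*y/10)


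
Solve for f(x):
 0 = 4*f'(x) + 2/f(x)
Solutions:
 f(x) = -sqrt(C1 - x)
 f(x) = sqrt(C1 - x)


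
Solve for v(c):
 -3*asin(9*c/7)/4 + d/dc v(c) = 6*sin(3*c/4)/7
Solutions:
 v(c) = C1 + 3*c*asin(9*c/7)/4 + sqrt(49 - 81*c^2)/12 - 8*cos(3*c/4)/7


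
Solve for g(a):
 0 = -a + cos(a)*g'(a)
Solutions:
 g(a) = C1 + Integral(a/cos(a), a)


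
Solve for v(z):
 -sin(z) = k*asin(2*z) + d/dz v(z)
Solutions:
 v(z) = C1 - k*(z*asin(2*z) + sqrt(1 - 4*z^2)/2) + cos(z)


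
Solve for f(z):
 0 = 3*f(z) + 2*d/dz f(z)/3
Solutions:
 f(z) = C1*exp(-9*z/2)


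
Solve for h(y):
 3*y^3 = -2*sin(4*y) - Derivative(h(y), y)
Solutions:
 h(y) = C1 - 3*y^4/4 + cos(4*y)/2


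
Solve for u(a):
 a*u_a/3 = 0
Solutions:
 u(a) = C1


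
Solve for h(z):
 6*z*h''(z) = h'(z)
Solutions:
 h(z) = C1 + C2*z^(7/6)


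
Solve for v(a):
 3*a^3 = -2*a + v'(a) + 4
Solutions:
 v(a) = C1 + 3*a^4/4 + a^2 - 4*a


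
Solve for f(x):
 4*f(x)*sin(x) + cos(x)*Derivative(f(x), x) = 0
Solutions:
 f(x) = C1*cos(x)^4


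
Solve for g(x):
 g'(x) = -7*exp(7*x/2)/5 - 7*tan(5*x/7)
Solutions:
 g(x) = C1 - 2*exp(7*x/2)/5 + 49*log(cos(5*x/7))/5


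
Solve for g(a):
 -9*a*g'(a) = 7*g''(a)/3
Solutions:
 g(a) = C1 + C2*erf(3*sqrt(42)*a/14)


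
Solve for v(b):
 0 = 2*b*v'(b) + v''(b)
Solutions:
 v(b) = C1 + C2*erf(b)


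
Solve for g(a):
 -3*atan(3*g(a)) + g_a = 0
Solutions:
 Integral(1/atan(3*_y), (_y, g(a))) = C1 + 3*a


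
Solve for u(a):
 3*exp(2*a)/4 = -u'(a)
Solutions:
 u(a) = C1 - 3*exp(2*a)/8


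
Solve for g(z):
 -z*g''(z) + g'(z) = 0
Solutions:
 g(z) = C1 + C2*z^2


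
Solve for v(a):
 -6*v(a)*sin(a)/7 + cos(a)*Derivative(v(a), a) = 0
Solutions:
 v(a) = C1/cos(a)^(6/7)


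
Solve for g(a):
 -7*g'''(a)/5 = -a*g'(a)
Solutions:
 g(a) = C1 + Integral(C2*airyai(5^(1/3)*7^(2/3)*a/7) + C3*airybi(5^(1/3)*7^(2/3)*a/7), a)


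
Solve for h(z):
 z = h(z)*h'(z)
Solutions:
 h(z) = -sqrt(C1 + z^2)
 h(z) = sqrt(C1 + z^2)


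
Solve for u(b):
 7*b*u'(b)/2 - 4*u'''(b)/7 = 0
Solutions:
 u(b) = C1 + Integral(C2*airyai(7^(2/3)*b/2) + C3*airybi(7^(2/3)*b/2), b)


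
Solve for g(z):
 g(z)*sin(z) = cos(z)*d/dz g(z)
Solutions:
 g(z) = C1/cos(z)


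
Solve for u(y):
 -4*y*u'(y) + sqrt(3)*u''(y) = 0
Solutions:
 u(y) = C1 + C2*erfi(sqrt(2)*3^(3/4)*y/3)


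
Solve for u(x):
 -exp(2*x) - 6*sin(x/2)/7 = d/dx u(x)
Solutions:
 u(x) = C1 - exp(2*x)/2 + 12*cos(x/2)/7


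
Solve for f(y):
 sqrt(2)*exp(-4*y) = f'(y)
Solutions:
 f(y) = C1 - sqrt(2)*exp(-4*y)/4


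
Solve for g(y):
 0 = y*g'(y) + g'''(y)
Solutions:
 g(y) = C1 + Integral(C2*airyai(-y) + C3*airybi(-y), y)


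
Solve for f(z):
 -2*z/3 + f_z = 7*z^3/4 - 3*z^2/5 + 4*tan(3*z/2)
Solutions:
 f(z) = C1 + 7*z^4/16 - z^3/5 + z^2/3 - 8*log(cos(3*z/2))/3


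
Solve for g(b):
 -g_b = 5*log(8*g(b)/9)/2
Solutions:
 2*Integral(1/(log(_y) - 2*log(3) + 3*log(2)), (_y, g(b)))/5 = C1 - b


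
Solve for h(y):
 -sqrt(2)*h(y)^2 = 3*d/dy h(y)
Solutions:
 h(y) = 3/(C1 + sqrt(2)*y)


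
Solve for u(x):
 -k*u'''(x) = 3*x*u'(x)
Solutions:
 u(x) = C1 + Integral(C2*airyai(3^(1/3)*x*(-1/k)^(1/3)) + C3*airybi(3^(1/3)*x*(-1/k)^(1/3)), x)


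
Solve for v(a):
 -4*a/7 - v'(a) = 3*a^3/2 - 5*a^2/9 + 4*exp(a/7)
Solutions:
 v(a) = C1 - 3*a^4/8 + 5*a^3/27 - 2*a^2/7 - 28*exp(a/7)


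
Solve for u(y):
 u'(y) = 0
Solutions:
 u(y) = C1


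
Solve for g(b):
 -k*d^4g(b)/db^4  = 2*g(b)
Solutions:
 g(b) = C1*exp(-2^(1/4)*b*(-1/k)^(1/4)) + C2*exp(2^(1/4)*b*(-1/k)^(1/4)) + C3*exp(-2^(1/4)*I*b*(-1/k)^(1/4)) + C4*exp(2^(1/4)*I*b*(-1/k)^(1/4))


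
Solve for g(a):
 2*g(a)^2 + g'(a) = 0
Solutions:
 g(a) = 1/(C1 + 2*a)


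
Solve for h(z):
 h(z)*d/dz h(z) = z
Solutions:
 h(z) = -sqrt(C1 + z^2)
 h(z) = sqrt(C1 + z^2)


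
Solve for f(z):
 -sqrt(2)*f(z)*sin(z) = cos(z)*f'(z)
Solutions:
 f(z) = C1*cos(z)^(sqrt(2))


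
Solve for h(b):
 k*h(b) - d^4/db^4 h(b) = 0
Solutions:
 h(b) = C1*exp(-b*k^(1/4)) + C2*exp(b*k^(1/4)) + C3*exp(-I*b*k^(1/4)) + C4*exp(I*b*k^(1/4))


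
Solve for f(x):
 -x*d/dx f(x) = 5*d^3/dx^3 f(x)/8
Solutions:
 f(x) = C1 + Integral(C2*airyai(-2*5^(2/3)*x/5) + C3*airybi(-2*5^(2/3)*x/5), x)


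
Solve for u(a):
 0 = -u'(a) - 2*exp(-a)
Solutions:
 u(a) = C1 + 2*exp(-a)


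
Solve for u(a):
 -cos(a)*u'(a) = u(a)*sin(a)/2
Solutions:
 u(a) = C1*sqrt(cos(a))


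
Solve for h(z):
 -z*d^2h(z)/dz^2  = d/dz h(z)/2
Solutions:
 h(z) = C1 + C2*sqrt(z)


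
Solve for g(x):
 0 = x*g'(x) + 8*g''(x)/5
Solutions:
 g(x) = C1 + C2*erf(sqrt(5)*x/4)


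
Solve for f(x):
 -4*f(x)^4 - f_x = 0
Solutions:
 f(x) = (-3^(2/3) - 3*3^(1/6)*I)*(1/(C1 + 4*x))^(1/3)/6
 f(x) = (-3^(2/3) + 3*3^(1/6)*I)*(1/(C1 + 4*x))^(1/3)/6
 f(x) = (1/(C1 + 12*x))^(1/3)


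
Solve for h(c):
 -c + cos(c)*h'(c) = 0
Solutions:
 h(c) = C1 + Integral(c/cos(c), c)


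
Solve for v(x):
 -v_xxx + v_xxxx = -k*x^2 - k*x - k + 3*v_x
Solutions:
 v(x) = C1 + C2*exp(x*(-2^(2/3)*(9*sqrt(85) + 83)^(1/3) - 2*2^(1/3)/(9*sqrt(85) + 83)^(1/3) + 4)/12)*sin(2^(1/3)*sqrt(3)*x*(-2^(1/3)*(9*sqrt(85) + 83)^(1/3) + 2/(9*sqrt(85) + 83)^(1/3))/12) + C3*exp(x*(-2^(2/3)*(9*sqrt(85) + 83)^(1/3) - 2*2^(1/3)/(9*sqrt(85) + 83)^(1/3) + 4)/12)*cos(2^(1/3)*sqrt(3)*x*(-2^(1/3)*(9*sqrt(85) + 83)^(1/3) + 2/(9*sqrt(85) + 83)^(1/3))/12) + C4*exp(x*(2*2^(1/3)/(9*sqrt(85) + 83)^(1/3) + 2 + 2^(2/3)*(9*sqrt(85) + 83)^(1/3))/6) + k*x^3/9 + k*x^2/6 + k*x/9


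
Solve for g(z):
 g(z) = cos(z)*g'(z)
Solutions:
 g(z) = C1*sqrt(sin(z) + 1)/sqrt(sin(z) - 1)


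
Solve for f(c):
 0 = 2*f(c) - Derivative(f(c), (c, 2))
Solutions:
 f(c) = C1*exp(-sqrt(2)*c) + C2*exp(sqrt(2)*c)


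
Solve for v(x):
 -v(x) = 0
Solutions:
 v(x) = 0


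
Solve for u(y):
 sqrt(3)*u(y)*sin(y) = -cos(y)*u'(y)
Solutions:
 u(y) = C1*cos(y)^(sqrt(3))


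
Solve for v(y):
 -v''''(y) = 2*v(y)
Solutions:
 v(y) = (C1*sin(2^(3/4)*y/2) + C2*cos(2^(3/4)*y/2))*exp(-2^(3/4)*y/2) + (C3*sin(2^(3/4)*y/2) + C4*cos(2^(3/4)*y/2))*exp(2^(3/4)*y/2)


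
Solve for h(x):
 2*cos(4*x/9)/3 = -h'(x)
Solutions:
 h(x) = C1 - 3*sin(4*x/9)/2


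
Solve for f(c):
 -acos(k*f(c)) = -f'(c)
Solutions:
 Integral(1/acos(_y*k), (_y, f(c))) = C1 + c


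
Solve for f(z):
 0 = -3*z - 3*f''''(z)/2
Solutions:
 f(z) = C1 + C2*z + C3*z^2 + C4*z^3 - z^5/60


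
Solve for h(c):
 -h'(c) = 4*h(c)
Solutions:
 h(c) = C1*exp(-4*c)


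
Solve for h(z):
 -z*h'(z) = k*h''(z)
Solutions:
 h(z) = C1 + C2*sqrt(k)*erf(sqrt(2)*z*sqrt(1/k)/2)


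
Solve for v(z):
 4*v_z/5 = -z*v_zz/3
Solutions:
 v(z) = C1 + C2/z^(7/5)


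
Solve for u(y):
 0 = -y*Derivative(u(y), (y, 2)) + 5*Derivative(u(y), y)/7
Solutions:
 u(y) = C1 + C2*y^(12/7)


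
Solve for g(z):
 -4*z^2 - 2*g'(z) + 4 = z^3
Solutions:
 g(z) = C1 - z^4/8 - 2*z^3/3 + 2*z


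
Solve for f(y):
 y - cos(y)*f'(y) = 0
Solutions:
 f(y) = C1 + Integral(y/cos(y), y)


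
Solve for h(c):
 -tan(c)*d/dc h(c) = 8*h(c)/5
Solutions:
 h(c) = C1/sin(c)^(8/5)


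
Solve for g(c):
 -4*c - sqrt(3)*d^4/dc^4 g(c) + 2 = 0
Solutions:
 g(c) = C1 + C2*c + C3*c^2 + C4*c^3 - sqrt(3)*c^5/90 + sqrt(3)*c^4/36


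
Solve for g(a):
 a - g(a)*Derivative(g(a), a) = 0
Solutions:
 g(a) = -sqrt(C1 + a^2)
 g(a) = sqrt(C1 + a^2)


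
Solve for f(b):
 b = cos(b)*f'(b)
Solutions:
 f(b) = C1 + Integral(b/cos(b), b)


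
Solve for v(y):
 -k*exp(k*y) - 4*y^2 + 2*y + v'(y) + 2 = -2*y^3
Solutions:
 v(y) = C1 - y^4/2 + 4*y^3/3 - y^2 - 2*y + exp(k*y)


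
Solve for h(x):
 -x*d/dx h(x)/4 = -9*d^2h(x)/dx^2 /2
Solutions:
 h(x) = C1 + C2*erfi(x/6)


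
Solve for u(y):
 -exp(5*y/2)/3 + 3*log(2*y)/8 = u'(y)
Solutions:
 u(y) = C1 + 3*y*log(y)/8 + 3*y*(-1 + log(2))/8 - 2*exp(5*y/2)/15


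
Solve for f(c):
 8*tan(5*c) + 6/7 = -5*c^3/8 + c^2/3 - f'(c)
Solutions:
 f(c) = C1 - 5*c^4/32 + c^3/9 - 6*c/7 + 8*log(cos(5*c))/5


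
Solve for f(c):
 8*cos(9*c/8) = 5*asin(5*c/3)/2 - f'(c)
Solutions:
 f(c) = C1 + 5*c*asin(5*c/3)/2 + sqrt(9 - 25*c^2)/2 - 64*sin(9*c/8)/9


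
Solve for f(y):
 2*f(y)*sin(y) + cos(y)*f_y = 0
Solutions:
 f(y) = C1*cos(y)^2


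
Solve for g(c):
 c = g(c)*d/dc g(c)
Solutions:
 g(c) = -sqrt(C1 + c^2)
 g(c) = sqrt(C1 + c^2)


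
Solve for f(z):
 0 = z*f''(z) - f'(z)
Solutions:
 f(z) = C1 + C2*z^2


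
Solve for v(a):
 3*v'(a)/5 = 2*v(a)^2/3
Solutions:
 v(a) = -9/(C1 + 10*a)


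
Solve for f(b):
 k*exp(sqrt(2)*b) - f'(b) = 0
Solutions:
 f(b) = C1 + sqrt(2)*k*exp(sqrt(2)*b)/2


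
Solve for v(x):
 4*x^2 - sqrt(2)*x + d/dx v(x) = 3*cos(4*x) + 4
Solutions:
 v(x) = C1 - 4*x^3/3 + sqrt(2)*x^2/2 + 4*x + 3*sin(4*x)/4


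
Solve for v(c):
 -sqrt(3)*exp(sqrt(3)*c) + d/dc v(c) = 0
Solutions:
 v(c) = C1 + exp(sqrt(3)*c)


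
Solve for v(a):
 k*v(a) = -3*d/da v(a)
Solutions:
 v(a) = C1*exp(-a*k/3)


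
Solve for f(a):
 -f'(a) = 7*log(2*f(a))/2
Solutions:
 2*Integral(1/(log(_y) + log(2)), (_y, f(a)))/7 = C1 - a


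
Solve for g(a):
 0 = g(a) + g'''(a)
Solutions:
 g(a) = C3*exp(-a) + (C1*sin(sqrt(3)*a/2) + C2*cos(sqrt(3)*a/2))*exp(a/2)


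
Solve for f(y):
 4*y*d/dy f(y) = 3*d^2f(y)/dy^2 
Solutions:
 f(y) = C1 + C2*erfi(sqrt(6)*y/3)


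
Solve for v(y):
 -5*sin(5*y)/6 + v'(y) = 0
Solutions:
 v(y) = C1 - cos(5*y)/6


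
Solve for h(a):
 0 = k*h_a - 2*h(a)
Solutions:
 h(a) = C1*exp(2*a/k)


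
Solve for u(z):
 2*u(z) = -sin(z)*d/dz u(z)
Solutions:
 u(z) = C1*(cos(z) + 1)/(cos(z) - 1)


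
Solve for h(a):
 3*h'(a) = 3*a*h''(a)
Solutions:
 h(a) = C1 + C2*a^2


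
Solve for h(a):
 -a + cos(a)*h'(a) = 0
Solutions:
 h(a) = C1 + Integral(a/cos(a), a)


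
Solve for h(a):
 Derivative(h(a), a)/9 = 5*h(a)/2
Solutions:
 h(a) = C1*exp(45*a/2)


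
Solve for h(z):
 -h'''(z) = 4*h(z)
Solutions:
 h(z) = C3*exp(-2^(2/3)*z) + (C1*sin(2^(2/3)*sqrt(3)*z/2) + C2*cos(2^(2/3)*sqrt(3)*z/2))*exp(2^(2/3)*z/2)


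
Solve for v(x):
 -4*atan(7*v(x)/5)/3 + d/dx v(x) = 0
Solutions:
 Integral(1/atan(7*_y/5), (_y, v(x))) = C1 + 4*x/3


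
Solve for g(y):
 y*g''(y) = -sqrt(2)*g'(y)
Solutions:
 g(y) = C1 + C2*y^(1 - sqrt(2))


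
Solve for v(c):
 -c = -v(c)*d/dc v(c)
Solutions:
 v(c) = -sqrt(C1 + c^2)
 v(c) = sqrt(C1 + c^2)


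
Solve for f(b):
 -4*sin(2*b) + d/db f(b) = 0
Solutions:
 f(b) = C1 - 2*cos(2*b)


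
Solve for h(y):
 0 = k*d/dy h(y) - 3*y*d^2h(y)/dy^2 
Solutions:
 h(y) = C1 + y^(re(k)/3 + 1)*(C2*sin(log(y)*Abs(im(k))/3) + C3*cos(log(y)*im(k)/3))


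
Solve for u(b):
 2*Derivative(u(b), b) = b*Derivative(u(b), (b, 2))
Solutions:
 u(b) = C1 + C2*b^3


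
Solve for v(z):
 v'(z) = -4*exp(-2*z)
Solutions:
 v(z) = C1 + 2*exp(-2*z)


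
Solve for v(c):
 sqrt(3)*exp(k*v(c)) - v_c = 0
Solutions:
 v(c) = Piecewise((log(-1/(C1*k + sqrt(3)*c*k))/k, Ne(k, 0)), (nan, True))
 v(c) = Piecewise((C1 + sqrt(3)*c, Eq(k, 0)), (nan, True))


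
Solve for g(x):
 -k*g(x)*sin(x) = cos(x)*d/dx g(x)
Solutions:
 g(x) = C1*exp(k*log(cos(x)))


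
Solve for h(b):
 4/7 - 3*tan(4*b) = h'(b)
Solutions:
 h(b) = C1 + 4*b/7 + 3*log(cos(4*b))/4


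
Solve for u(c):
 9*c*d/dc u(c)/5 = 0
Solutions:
 u(c) = C1


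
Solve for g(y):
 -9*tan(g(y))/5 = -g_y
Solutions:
 g(y) = pi - asin(C1*exp(9*y/5))
 g(y) = asin(C1*exp(9*y/5))


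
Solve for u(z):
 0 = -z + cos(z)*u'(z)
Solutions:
 u(z) = C1 + Integral(z/cos(z), z)


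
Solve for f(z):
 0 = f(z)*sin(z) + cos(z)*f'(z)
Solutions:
 f(z) = C1*cos(z)


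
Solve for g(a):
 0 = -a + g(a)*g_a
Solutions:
 g(a) = -sqrt(C1 + a^2)
 g(a) = sqrt(C1 + a^2)


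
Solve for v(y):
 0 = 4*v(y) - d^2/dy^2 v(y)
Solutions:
 v(y) = C1*exp(-2*y) + C2*exp(2*y)


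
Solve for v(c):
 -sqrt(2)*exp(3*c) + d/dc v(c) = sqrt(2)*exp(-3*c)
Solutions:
 v(c) = C1 + 2*sqrt(2)*sinh(3*c)/3


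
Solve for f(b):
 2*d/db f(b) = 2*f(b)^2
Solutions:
 f(b) = -1/(C1 + b)


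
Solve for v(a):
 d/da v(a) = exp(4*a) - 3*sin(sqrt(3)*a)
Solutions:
 v(a) = C1 + exp(4*a)/4 + sqrt(3)*cos(sqrt(3)*a)


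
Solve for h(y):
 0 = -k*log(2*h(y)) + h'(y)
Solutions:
 Integral(1/(log(_y) + log(2)), (_y, h(y))) = C1 + k*y


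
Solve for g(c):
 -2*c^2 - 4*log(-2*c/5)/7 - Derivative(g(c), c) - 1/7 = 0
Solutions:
 g(c) = C1 - 2*c^3/3 - 4*c*log(-c)/7 + c*(-4*log(2) + 3 + 4*log(5))/7


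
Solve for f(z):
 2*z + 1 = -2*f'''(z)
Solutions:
 f(z) = C1 + C2*z + C3*z^2 - z^4/24 - z^3/12


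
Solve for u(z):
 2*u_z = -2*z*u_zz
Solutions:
 u(z) = C1 + C2*log(z)


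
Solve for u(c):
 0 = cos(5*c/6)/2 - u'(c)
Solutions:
 u(c) = C1 + 3*sin(5*c/6)/5


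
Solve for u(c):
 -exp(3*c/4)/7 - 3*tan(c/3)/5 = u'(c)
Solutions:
 u(c) = C1 - 4*exp(3*c/4)/21 + 9*log(cos(c/3))/5


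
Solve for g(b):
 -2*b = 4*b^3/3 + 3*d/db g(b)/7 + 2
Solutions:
 g(b) = C1 - 7*b^4/9 - 7*b^2/3 - 14*b/3


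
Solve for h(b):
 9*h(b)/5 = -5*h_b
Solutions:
 h(b) = C1*exp(-9*b/25)


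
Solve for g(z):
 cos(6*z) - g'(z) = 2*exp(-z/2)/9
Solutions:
 g(z) = C1 + sin(6*z)/6 + 4*exp(-z/2)/9


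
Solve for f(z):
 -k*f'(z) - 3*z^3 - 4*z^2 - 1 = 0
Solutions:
 f(z) = C1 - 3*z^4/(4*k) - 4*z^3/(3*k) - z/k


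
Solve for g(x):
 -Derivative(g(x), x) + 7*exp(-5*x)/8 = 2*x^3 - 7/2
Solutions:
 g(x) = C1 - x^4/2 + 7*x/2 - 7*exp(-5*x)/40


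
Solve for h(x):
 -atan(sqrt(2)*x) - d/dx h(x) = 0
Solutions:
 h(x) = C1 - x*atan(sqrt(2)*x) + sqrt(2)*log(2*x^2 + 1)/4


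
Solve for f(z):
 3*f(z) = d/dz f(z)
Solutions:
 f(z) = C1*exp(3*z)


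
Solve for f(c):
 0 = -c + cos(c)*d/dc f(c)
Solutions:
 f(c) = C1 + Integral(c/cos(c), c)


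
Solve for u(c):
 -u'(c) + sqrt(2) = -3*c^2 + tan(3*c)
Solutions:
 u(c) = C1 + c^3 + sqrt(2)*c + log(cos(3*c))/3


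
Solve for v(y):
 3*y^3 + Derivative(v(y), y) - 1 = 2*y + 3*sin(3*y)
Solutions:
 v(y) = C1 - 3*y^4/4 + y^2 + y - cos(3*y)


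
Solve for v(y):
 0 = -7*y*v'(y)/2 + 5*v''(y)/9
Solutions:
 v(y) = C1 + C2*erfi(3*sqrt(35)*y/10)


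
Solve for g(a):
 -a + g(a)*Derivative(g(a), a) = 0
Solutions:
 g(a) = -sqrt(C1 + a^2)
 g(a) = sqrt(C1 + a^2)


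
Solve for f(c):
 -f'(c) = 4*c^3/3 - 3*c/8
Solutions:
 f(c) = C1 - c^4/3 + 3*c^2/16


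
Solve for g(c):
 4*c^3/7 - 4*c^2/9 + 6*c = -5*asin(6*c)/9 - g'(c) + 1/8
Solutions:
 g(c) = C1 - c^4/7 + 4*c^3/27 - 3*c^2 - 5*c*asin(6*c)/9 + c/8 - 5*sqrt(1 - 36*c^2)/54


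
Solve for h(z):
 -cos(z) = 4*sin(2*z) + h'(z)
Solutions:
 h(z) = C1 - 4*sin(z)^2 - sin(z)


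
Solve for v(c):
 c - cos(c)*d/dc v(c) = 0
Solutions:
 v(c) = C1 + Integral(c/cos(c), c)


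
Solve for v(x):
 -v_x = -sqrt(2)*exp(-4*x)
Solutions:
 v(x) = C1 - sqrt(2)*exp(-4*x)/4


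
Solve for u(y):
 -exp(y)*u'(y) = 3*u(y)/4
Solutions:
 u(y) = C1*exp(3*exp(-y)/4)


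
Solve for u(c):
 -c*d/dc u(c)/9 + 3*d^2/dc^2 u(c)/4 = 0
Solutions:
 u(c) = C1 + C2*erfi(sqrt(6)*c/9)


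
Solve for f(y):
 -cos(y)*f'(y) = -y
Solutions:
 f(y) = C1 + Integral(y/cos(y), y)


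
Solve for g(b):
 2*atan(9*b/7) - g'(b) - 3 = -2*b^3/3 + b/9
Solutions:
 g(b) = C1 + b^4/6 - b^2/18 + 2*b*atan(9*b/7) - 3*b - 7*log(81*b^2 + 49)/9


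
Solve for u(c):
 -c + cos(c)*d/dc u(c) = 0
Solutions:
 u(c) = C1 + Integral(c/cos(c), c)


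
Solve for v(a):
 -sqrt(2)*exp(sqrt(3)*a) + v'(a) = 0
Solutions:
 v(a) = C1 + sqrt(6)*exp(sqrt(3)*a)/3


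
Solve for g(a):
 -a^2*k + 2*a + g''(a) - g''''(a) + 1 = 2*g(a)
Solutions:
 g(a) = -a^2*k/2 + a - k/2 + (C1*sin(2^(1/4)*a*sin(atan(sqrt(7))/2)) + C2*cos(2^(1/4)*a*sin(atan(sqrt(7))/2)))*exp(-2^(1/4)*a*cos(atan(sqrt(7))/2)) + (C3*sin(2^(1/4)*a*sin(atan(sqrt(7))/2)) + C4*cos(2^(1/4)*a*sin(atan(sqrt(7))/2)))*exp(2^(1/4)*a*cos(atan(sqrt(7))/2)) + 1/2


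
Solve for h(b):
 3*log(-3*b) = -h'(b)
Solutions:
 h(b) = C1 - 3*b*log(-b) + 3*b*(1 - log(3))


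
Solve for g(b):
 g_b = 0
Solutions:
 g(b) = C1


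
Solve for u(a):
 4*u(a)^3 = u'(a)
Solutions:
 u(a) = -sqrt(2)*sqrt(-1/(C1 + 4*a))/2
 u(a) = sqrt(2)*sqrt(-1/(C1 + 4*a))/2


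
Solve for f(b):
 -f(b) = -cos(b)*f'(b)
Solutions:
 f(b) = C1*sqrt(sin(b) + 1)/sqrt(sin(b) - 1)


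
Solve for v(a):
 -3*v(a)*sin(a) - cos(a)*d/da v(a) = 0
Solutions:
 v(a) = C1*cos(a)^3


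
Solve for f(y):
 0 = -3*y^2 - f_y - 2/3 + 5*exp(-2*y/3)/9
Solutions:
 f(y) = C1 - y^3 - 2*y/3 - 5*exp(-2*y/3)/6


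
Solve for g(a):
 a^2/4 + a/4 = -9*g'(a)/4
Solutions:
 g(a) = C1 - a^3/27 - a^2/18


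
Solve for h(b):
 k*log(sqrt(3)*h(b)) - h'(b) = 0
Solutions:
 Integral(1/(2*log(_y) + log(3)), (_y, h(b))) = C1 + b*k/2


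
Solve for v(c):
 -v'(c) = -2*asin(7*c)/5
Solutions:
 v(c) = C1 + 2*c*asin(7*c)/5 + 2*sqrt(1 - 49*c^2)/35


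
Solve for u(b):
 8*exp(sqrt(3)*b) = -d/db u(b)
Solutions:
 u(b) = C1 - 8*sqrt(3)*exp(sqrt(3)*b)/3


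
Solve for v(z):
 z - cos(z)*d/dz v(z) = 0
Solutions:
 v(z) = C1 + Integral(z/cos(z), z)


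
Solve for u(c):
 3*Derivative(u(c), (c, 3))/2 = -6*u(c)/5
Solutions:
 u(c) = C3*exp(-10^(2/3)*c/5) + (C1*sin(10^(2/3)*sqrt(3)*c/10) + C2*cos(10^(2/3)*sqrt(3)*c/10))*exp(10^(2/3)*c/10)


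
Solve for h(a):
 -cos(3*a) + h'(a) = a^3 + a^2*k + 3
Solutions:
 h(a) = C1 + a^4/4 + a^3*k/3 + 3*a + sin(3*a)/3


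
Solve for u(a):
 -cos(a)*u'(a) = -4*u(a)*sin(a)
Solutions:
 u(a) = C1/cos(a)^4


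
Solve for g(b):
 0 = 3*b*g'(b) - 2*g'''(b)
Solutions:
 g(b) = C1 + Integral(C2*airyai(2^(2/3)*3^(1/3)*b/2) + C3*airybi(2^(2/3)*3^(1/3)*b/2), b)


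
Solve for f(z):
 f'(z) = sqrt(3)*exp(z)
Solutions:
 f(z) = C1 + sqrt(3)*exp(z)


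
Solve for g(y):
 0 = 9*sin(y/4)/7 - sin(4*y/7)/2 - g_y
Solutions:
 g(y) = C1 - 36*cos(y/4)/7 + 7*cos(4*y/7)/8


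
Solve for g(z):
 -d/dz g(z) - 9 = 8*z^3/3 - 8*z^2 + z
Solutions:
 g(z) = C1 - 2*z^4/3 + 8*z^3/3 - z^2/2 - 9*z


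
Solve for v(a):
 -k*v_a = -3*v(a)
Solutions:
 v(a) = C1*exp(3*a/k)


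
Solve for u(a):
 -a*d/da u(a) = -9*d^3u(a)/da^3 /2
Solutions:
 u(a) = C1 + Integral(C2*airyai(6^(1/3)*a/3) + C3*airybi(6^(1/3)*a/3), a)


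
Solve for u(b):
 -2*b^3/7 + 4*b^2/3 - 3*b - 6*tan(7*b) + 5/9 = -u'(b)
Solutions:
 u(b) = C1 + b^4/14 - 4*b^3/9 + 3*b^2/2 - 5*b/9 - 6*log(cos(7*b))/7


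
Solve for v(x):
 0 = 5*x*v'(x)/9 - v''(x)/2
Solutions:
 v(x) = C1 + C2*erfi(sqrt(5)*x/3)


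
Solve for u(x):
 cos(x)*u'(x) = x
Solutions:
 u(x) = C1 + Integral(x/cos(x), x)


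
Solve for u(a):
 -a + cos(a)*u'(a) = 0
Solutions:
 u(a) = C1 + Integral(a/cos(a), a)


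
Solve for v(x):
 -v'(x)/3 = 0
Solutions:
 v(x) = C1


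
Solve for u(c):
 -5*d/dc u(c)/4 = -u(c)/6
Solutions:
 u(c) = C1*exp(2*c/15)


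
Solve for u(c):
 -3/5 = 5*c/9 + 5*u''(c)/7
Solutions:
 u(c) = C1 + C2*c - 7*c^3/54 - 21*c^2/50


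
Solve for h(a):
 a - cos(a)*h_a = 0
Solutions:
 h(a) = C1 + Integral(a/cos(a), a)


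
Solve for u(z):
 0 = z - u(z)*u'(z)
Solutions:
 u(z) = -sqrt(C1 + z^2)
 u(z) = sqrt(C1 + z^2)


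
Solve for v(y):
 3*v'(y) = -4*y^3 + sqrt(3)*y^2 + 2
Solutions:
 v(y) = C1 - y^4/3 + sqrt(3)*y^3/9 + 2*y/3


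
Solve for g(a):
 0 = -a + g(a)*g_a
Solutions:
 g(a) = -sqrt(C1 + a^2)
 g(a) = sqrt(C1 + a^2)
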